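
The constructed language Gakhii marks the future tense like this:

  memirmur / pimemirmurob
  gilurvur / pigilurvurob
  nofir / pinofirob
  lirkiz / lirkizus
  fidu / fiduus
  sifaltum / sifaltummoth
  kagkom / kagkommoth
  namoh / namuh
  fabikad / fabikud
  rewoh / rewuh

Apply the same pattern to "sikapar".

nofir and lirkiz both have last vowel 'i' yet inflect differently (pinofirob, lirkizus), so the last vowel is not what conditions the rule; the final letter is.
"sikapar" ends in -r. The stems ending in -r (memirmur → pimemirmurob, gilurvur → pigilurvurob, nofir → pinofirob) add pi- … -ob around the stem.
So sikapar → pisikaparob.

pisikaparob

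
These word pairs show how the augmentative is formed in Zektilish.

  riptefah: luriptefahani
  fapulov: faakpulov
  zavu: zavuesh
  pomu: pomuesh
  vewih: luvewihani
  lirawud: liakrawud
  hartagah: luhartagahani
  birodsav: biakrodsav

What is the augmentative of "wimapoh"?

"wimapoh" ends in -h. The stems ending in -h (vewih → luvewihani, riptefah → luriptefahani, hartagah → luhartagahani) add lu- … -ani around the stem.
So wimapoh → luwimapohani.

luwimapohani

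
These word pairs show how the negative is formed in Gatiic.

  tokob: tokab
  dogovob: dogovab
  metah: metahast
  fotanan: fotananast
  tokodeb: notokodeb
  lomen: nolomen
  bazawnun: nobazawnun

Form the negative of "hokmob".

hokmab

tokob and tokodeb both end in -b yet inflect differently (tokab, notokodeb), so the final letter is not what conditions the rule; the last vowel is.
"hokmob" has last vowel 'o'. The stems whose last vowel is 'o' (tokob → tokab, dogovob → dogovab) change the last vowel to 'a'.
The other patterns: stems whose last vowel is 'a' add -ast; stems whose last vowel is 'e' or 'u' add the prefix no-.
So hokmob → hokmab.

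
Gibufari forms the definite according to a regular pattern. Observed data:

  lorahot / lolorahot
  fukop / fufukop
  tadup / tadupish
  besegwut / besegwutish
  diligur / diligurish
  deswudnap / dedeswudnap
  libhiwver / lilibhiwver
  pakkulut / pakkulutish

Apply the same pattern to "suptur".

supturish

tadup and deswudnap both end in -p yet inflect differently (tadupish, dedeswudnap), so the final letter is not what conditions the rule; the last vowel is.
"suptur" has last vowel 'u'. The stems whose last vowel is 'u' (pakkulut → pakkulutish, besegwut → besegwutish, diligur → diligurish) add -ish.
So suptur → supturish.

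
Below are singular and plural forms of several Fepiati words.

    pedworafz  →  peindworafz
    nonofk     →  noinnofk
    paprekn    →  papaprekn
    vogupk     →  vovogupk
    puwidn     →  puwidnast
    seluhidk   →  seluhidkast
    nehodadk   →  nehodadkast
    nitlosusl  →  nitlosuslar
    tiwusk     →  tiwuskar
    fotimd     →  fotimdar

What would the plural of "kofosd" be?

kofosdar

"kofosd" has second-to-last letter 's'. The stems whose second-to-last letter is 's' (nitlosusl → nitlosuslar, tiwusk → tiwuskar) add -ar.
So kofosd → kofosdar.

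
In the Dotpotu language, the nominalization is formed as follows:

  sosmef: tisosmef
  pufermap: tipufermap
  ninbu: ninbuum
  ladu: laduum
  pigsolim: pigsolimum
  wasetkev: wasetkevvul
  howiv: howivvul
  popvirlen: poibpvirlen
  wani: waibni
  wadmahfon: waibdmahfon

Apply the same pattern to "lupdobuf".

tilupdobuf

sosmef and wasetkev both have last vowel 'e' yet inflect differently (tisosmef, wasetkevvul), so the last vowel is not what conditions the rule; the final letter is.
"lupdobuf" ends in -f. The one such stem in the data (sosmef → tisosmef) adds the prefix ti-, so the same rule applies.
So lupdobuf → tilupdobuf.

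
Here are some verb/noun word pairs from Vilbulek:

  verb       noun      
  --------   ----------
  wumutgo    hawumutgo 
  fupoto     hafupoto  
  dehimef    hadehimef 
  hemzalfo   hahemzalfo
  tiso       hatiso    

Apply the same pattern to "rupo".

Every pair shown (wumutgo → hawumutgo, fupoto → hafupoto, dehimef → hadehimef, …) follows the same rule: add the prefix ha-.
So rupo → harupo.

harupo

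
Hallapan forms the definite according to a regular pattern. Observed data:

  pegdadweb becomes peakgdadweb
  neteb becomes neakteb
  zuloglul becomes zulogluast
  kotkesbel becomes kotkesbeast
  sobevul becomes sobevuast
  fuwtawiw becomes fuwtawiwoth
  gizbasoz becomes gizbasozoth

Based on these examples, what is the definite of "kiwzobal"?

kiwzobaast

"kiwzobal" ends in -l. The stems ending in -l (zuloglul → zulogluast, kotkesbel → kotkesbeast, sobevul → sobevuast) drop the final letter and add -ast.
The other patterns: stems ending in -b insert -ak- after the first vowel; stems ending in -w or -z add -oth.
So kiwzobal → kiwzobaast.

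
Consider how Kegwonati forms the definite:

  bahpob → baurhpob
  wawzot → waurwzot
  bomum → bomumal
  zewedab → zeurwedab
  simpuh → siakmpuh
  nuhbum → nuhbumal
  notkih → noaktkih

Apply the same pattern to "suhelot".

"suhelot" ends in -t. The one such stem in the data (wawzot → waurwzot) inserts -ur- after the first vowel (as do zewedab, bahpob), so the same rule applies.
The other patterns: stems ending in -m add -al; stems ending in -h insert -ak- after the first vowel.
So suhelot → suurhelot.

suurhelot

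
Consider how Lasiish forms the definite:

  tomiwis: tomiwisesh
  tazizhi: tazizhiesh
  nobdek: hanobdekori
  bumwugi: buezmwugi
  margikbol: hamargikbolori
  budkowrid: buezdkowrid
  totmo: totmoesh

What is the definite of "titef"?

"titef" begins with t-. The stems beginning with t- (tomiwis → tomiwisesh, totmo → totmoesh, tazizhi → tazizhiesh) add -esh.
So titef → titefesh.

titefesh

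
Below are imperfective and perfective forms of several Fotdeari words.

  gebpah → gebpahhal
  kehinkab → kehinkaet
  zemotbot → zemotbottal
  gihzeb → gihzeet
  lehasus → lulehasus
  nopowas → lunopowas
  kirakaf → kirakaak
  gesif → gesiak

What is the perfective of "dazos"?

kirakaf and kehinkab both have last vowel 'a' yet inflect differently (kirakaak, kehinkaet), so the last vowel is not what conditions the rule; the final letter is.
"dazos" ends in -s. The stems ending in -s (lehasus → lulehasus, nopowas → lunopowas) add the prefix lu-.
So dazos → ludazos.

ludazos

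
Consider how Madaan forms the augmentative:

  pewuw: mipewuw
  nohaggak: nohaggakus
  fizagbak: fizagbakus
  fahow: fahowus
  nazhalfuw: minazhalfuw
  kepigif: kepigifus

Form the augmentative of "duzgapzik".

nazhalfuw and fahow both end in -w yet inflect differently (minazhalfuw, fahowus), so the final letter is not what conditions the rule; the last vowel is.
"duzgapzik" has last vowel 'i'. The one such stem in the data (kepigif → kepigifus) adds -us, so the same rule applies.
So duzgapzik → duzgapzikus.

duzgapzikus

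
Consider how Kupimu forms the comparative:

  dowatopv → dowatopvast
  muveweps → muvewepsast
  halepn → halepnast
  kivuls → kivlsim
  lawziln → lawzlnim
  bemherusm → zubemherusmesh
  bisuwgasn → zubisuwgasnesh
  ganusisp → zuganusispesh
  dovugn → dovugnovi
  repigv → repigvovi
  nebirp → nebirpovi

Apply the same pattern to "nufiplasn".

zunufiplasnesh

muveweps and kivuls both end in -s yet inflect differently (muvewepsast, kivlsim), so the final letter is not what conditions the rule; the second-to-last letter is.
"nufiplasn" has second-to-last letter 's'. The stems whose second-to-last letter is 's' (bemherusm → zubemherusmesh, bisuwgasn → zubisuwgasnesh, ganusisp → zuganusispesh) add zu- … -esh around the stem.
The other patterns: stems whose second-to-last letter is 'p' add -ast; stems whose second-to-last letter is 'l' delete the last vowel and add -im; stems whose second-to-last letter is 'g' or 'r' add -ovi.
So nufiplasn → zunufiplasnesh.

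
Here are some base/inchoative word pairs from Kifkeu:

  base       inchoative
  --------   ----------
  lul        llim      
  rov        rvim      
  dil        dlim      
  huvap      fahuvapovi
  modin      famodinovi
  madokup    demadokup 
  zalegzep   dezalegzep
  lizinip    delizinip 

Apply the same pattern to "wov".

wvim

"wov" has 1 vowel. The stems with 1 vowel (lul → llim, rov → rvim, dil → dlim) delete the last vowel and add -im.
The other patterns: stems with 2 vowels add fa- … -ovi around the stem; stems with 3 vowels add the prefix de-.
So wov → wvim.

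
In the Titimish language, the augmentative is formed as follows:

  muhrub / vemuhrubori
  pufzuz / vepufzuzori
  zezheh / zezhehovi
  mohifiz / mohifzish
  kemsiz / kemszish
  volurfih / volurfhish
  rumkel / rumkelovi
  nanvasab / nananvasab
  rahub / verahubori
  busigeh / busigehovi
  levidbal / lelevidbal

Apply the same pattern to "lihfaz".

rahub and nanvasab both end in -b yet inflect differently (verahubori, nananvasab), so the final letter is not what conditions the rule; the last vowel is.
"lihfaz" has last vowel 'a'. The stems whose last vowel is 'a' (nanvasab → nananvasab, levidbal → lelevidbal) repeat the first consonant+vowel as a prefix.
The other patterns: stems whose last vowel is 'u' add ve- … -ori around the stem; stems whose last vowel is 'e' add -ovi; stems whose last vowel is 'i' delete the last vowel and add -ish.
So lihfaz → lilihfaz.

lilihfaz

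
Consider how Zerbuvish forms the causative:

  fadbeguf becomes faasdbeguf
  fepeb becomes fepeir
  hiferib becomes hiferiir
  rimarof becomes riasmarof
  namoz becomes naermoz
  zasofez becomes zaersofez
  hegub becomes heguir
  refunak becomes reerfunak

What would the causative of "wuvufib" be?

wuvufiir

"wuvufib" ends in -b. The stems ending in -b (hiferib → hiferiir, fepeb → fepeir, hegub → heguir) drop the final letter and add -ir.
So wuvufib → wuvufiir.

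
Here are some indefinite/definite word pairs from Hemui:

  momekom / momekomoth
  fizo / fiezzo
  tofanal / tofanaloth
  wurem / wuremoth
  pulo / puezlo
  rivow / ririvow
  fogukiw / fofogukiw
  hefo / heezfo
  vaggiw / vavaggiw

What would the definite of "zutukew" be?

zuzutukew

fizo and rivow both have last vowel 'o' yet inflect differently (fiezzo, ririvow), so the last vowel is not what conditions the rule; the final letter is.
"zutukew" ends in -w. The stems ending in -w (fogukiw → fofogukiw, vaggiw → vavaggiw, rivow → ririvow) repeat the first consonant+vowel as a prefix.
The other patterns: stems ending in -o insert -ez- after the first vowel; stems ending in -l or -m add -oth.
So zutukew → zuzutukew.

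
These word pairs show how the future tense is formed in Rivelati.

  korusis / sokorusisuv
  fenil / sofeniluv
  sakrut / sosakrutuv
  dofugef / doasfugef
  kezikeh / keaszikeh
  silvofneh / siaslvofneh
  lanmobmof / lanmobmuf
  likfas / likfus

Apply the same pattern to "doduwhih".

dofugef and lanmobmof both end in -f yet inflect differently (doasfugef, lanmobmuf), so the final letter is not what conditions the rule; the last vowel is.
"doduwhih" has last vowel 'i'. The stems whose last vowel is 'i' (korusis → sokorusisuv, fenil → sofeniluv) add so- … -uv around the stem.
So doduwhih → sododuwhihuv.

sododuwhihuv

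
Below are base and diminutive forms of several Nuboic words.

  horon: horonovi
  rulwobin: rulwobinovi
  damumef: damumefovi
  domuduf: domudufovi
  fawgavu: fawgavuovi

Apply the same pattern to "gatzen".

Every pair shown (horon → horonovi, rulwobin → rulwobinovi, damumef → damumefovi, …) follows the same rule: add -ovi.
So gatzen → gatzenovi.

gatzenovi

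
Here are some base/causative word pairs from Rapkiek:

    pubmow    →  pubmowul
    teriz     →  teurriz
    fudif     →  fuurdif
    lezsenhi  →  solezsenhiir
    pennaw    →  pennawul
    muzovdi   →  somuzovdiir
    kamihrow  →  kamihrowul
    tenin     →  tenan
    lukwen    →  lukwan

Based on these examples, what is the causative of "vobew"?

lezsenhi and tenin both have last vowel 'i' yet inflect differently (solezsenhiir, tenan), so the last vowel is not what conditions the rule; the final letter is.
"vobew" ends in -w. The stems ending in -w (kamihrow → kamihrowul, pennaw → pennawul, pubmow → pubmowul) add -ul.
So vobew → vobewul.

vobewul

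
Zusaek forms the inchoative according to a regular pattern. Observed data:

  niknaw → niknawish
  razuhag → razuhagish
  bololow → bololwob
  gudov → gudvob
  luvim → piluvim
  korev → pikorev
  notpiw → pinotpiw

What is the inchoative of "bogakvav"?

niknaw and bololow both end in -w yet inflect differently (niknawish, bololwob), so the final letter is not what conditions the rule; the last vowel is.
"bogakvav" has last vowel 'a'. The stems whose last vowel is 'a' (niknaw → niknawish, razuhag → razuhagish) add -ish.
The other patterns: stems whose last vowel is 'o' delete the last vowel and add -ob; stems whose last vowel is 'e' or 'i' add the prefix pi-.
So bogakvav → bogakvavish.

bogakvavish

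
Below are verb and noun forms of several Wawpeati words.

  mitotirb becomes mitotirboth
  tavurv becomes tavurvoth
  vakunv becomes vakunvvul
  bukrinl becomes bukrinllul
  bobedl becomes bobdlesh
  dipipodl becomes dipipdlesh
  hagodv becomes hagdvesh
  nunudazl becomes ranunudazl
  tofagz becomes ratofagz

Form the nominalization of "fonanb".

fonanbbul

tavurv and vakunv both end in -v yet inflect differently (tavurvoth, vakunvvul), so the final letter is not what conditions the rule; the second-to-last letter is.
"fonanb" has second-to-last letter 'n'. The stems whose second-to-last letter is 'n' (vakunv → vakunvvul, bukrinl → bukrinllul) double the final consonant and add -ul.
So fonanb → fonanbbul.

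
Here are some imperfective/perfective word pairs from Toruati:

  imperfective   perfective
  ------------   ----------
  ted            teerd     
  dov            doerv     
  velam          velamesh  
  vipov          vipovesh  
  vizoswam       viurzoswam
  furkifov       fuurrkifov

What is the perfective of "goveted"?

gourveted

dov and vipov both end in -v yet inflect differently (doerv, vipovesh), so the final letter is not what conditions the rule; the number of vowels is.
"goveted" has 3 vowels. The stems with 3 vowels (vizoswam → viurzoswam, furkifov → fuurrkifov) insert -ur- after the first vowel.
So goveted → gourveted.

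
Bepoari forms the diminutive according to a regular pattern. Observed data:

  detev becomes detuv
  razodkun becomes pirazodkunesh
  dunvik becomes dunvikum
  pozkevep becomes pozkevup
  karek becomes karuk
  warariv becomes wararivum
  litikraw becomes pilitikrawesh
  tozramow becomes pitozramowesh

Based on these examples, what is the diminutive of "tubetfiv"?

tubetfivum

"tubetfiv" has last vowel 'i'. The stems whose last vowel is 'i' (dunvik → dunvikum, warariv → wararivum) add -um.
So tubetfiv → tubetfivum.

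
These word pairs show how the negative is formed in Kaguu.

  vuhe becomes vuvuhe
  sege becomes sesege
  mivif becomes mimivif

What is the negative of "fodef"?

Every pair shown (vuhe → vuvuhe, sege → sesege, mivif → mimivif) follows the same rule: repeat the first consonant+vowel as a prefix.
So fodef → fofodef.

fofodef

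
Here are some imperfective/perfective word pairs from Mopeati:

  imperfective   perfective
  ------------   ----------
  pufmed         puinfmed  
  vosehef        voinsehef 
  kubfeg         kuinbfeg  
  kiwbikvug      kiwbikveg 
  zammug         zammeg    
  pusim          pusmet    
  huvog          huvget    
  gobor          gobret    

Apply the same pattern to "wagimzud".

"wagimzud" has last vowel 'u'. The stems whose last vowel is 'u' (kiwbikvug → kiwbikveg, zammug → zammeg) change the last vowel to 'e'.
The other patterns: stems whose last vowel is 'e' insert -in- after the first vowel; stems whose last vowel is 'i' or 'o' delete the last vowel and add -et.
So wagimzud → wagimzed.

wagimzed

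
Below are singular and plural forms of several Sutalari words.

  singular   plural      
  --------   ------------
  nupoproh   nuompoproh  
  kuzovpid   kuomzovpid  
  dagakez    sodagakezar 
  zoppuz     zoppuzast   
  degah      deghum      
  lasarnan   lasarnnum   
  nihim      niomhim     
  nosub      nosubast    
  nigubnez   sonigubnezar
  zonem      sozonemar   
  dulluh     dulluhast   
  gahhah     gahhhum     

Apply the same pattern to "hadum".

nupoproh and dulluh both end in -h yet inflect differently (nuompoproh, dulluhast), so the final letter is not what conditions the rule; the last vowel is.
"hadum" has last vowel 'u'. The stems whose last vowel is 'u' (nosub → nosubast, dulluh → dulluhast, zoppuz → zoppuzast) add -ast.
So hadum → hadumast.

hadumast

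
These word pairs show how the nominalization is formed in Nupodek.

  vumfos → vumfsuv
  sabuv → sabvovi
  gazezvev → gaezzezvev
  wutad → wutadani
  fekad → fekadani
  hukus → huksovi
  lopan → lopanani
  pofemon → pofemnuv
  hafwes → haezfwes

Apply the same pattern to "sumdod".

vumfos and hafwes both end in -s yet inflect differently (vumfsuv, haezfwes), so the final letter is not what conditions the rule; the last vowel is.
"sumdod" has last vowel 'o'. The stems whose last vowel is 'o' (pofemon → pofemnuv, vumfos → vumfsuv) delete the last vowel and add -uv.
So sumdod → sumdduv.

sumdduv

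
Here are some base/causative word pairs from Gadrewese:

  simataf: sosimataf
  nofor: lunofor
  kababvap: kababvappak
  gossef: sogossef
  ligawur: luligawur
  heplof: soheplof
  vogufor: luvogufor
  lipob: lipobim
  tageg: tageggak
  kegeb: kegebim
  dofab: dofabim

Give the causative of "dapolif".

sodapolif

heplof and lipob both have last vowel 'o' yet inflect differently (soheplof, lipobim), so the last vowel is not what conditions the rule; the final letter is.
"dapolif" ends in -f. The stems ending in -f (heplof → soheplof, simataf → sosimataf, gossef → sogossef) add the prefix so-.
The other patterns: stems ending in -b add -im; stems ending in -r add the prefix lu-; stems ending in -g or -p double the final consonant and add -ak.
So dapolif → sodapolif.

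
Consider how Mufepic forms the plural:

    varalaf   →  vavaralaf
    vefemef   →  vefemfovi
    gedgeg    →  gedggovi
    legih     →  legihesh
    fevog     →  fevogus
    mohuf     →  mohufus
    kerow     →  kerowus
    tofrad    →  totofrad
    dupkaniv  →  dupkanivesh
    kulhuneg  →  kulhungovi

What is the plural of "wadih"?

gedgeg and fevog both end in -g yet inflect differently (gedggovi, fevogus), so the final letter is not what conditions the rule; the last vowel is.
"wadih" has last vowel 'i'. The stems whose last vowel is 'i' (legih → legihesh, dupkaniv → dupkanivesh) add -esh.
The other patterns: stems whose last vowel is 'e' delete the last vowel and add -ovi; stems whose last vowel is 'o' or 'u' add -us; stems whose last vowel is 'a' repeat the first consonant+vowel as a prefix.
So wadih → wadihesh.

wadihesh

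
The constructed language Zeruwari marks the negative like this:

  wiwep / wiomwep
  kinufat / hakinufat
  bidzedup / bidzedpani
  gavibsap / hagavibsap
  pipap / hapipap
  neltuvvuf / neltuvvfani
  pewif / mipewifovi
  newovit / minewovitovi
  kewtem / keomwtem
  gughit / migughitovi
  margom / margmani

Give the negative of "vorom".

vormani

"vorom" has last vowel 'o'. The one such stem in the data (margom → margmani) deletes the last vowel and adds -ani (as do neltuvvuf, bidzedup), so the same rule applies.
So vorom → vormani.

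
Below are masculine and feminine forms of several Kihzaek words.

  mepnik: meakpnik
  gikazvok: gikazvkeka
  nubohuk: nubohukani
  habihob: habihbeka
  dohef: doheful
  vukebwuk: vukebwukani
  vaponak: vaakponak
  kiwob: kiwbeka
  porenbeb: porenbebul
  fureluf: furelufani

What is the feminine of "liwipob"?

liwipbeka

"liwipob" has last vowel 'o'. The stems whose last vowel is 'o' (gikazvok → gikazvkeka, kiwob → kiwbeka, habihob → habihbeka) delete the last vowel and add -eka.
The other patterns: stems whose last vowel is 'e' add -ul; stems whose last vowel is 'u' add -ani; stems whose last vowel is 'a' or 'i' insert -ak- after the first vowel.
So liwipob → liwipbeka.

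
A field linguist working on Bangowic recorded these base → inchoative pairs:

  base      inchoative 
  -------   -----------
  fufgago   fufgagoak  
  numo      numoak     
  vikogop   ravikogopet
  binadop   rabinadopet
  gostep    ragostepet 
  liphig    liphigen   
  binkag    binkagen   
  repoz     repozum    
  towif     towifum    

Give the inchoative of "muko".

fufgago and vikogop both have last vowel 'o' yet inflect differently (fufgagoak, ravikogopet), so the last vowel is not what conditions the rule; the final letter is.
"muko" ends in -o. The stems ending in -o (fufgago → fufgagoak, numo → numoak) add -ak.
The other patterns: stems ending in -p add ra- … -et around the stem; stems ending in -g add -en; stems ending in -f or -z add -um.
So muko → mukoak.

mukoak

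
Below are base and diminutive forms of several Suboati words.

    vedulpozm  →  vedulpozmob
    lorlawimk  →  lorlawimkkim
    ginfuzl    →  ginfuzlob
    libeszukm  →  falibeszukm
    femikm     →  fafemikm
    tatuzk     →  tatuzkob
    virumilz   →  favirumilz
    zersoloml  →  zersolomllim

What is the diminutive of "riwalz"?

ginfuzl and zersoloml both end in -l yet inflect differently (ginfuzlob, zersolomllim), so the final letter is not what conditions the rule; the second-to-last letter is.
"riwalz" has second-to-last letter 'l'. The one such stem in the data (virumilz → favirumilz) adds the prefix fa-, so the same rule applies.
The other patterns: stems whose second-to-last letter is 'z' add -ob; stems whose second-to-last letter is 'm' double the final consonant and add -im.
So riwalz → fariwalz.

fariwalz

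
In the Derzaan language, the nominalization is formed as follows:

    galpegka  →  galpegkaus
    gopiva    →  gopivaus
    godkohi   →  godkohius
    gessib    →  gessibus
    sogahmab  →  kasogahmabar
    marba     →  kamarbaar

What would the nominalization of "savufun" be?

kasavufunar

gessib and sogahmab both end in -b yet inflect differently (gessibus, kasogahmabar), so the final letter is not what conditions the rule; the first letter is.
"savufun" begins with s-. The one such stem in the data (sogahmab → kasogahmabar) adds ka- … -ar around the stem, so the same rule applies.
The other pattern: stems beginning with g- add -us.
So savufun → kasavufunar.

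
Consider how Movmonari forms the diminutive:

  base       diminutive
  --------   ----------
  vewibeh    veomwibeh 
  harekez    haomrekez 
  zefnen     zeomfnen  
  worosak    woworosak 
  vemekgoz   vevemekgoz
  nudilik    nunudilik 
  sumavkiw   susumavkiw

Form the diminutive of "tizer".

tiomzer

harekez and vemekgoz both end in -z yet inflect differently (haomrekez, vevemekgoz), so the final letter is not what conditions the rule; the last vowel is.
"tizer" has last vowel 'e'. The stems whose last vowel is 'e' (vewibeh → veomwibeh, harekez → haomrekez, zefnen → zeomfnen) insert -om- after the first vowel.
The other pattern: stems whose last vowel is 'a', 'i' or 'o' repeat the first consonant+vowel as a prefix.
So tizer → tiomzer.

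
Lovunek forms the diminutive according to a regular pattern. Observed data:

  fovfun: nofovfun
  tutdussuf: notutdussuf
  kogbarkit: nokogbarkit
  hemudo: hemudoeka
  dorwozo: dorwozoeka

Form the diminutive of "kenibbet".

nokenibbet

tutdussuf and hemudo both have 3 vowels yet inflect differently (notutdussuf, hemudoeka), so the number of vowels is not what conditions the rule; whether the stem ends in a vowel or a consonant is.
"kenibbet" ends in a consonant. The stems ending in a consonant (fovfun → nofovfun, tutdussuf → notutdussuf, kogbarkit → nokogbarkit) add the prefix no-.
The other pattern: stems ending in a vowel add -eka.
So kenibbet → nokenibbet.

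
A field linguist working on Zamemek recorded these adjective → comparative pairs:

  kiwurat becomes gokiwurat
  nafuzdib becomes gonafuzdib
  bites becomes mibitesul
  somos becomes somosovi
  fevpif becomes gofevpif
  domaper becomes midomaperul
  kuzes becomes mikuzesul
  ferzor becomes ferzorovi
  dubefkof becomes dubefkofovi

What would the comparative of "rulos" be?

somos and bites both end in -s yet inflect differently (somosovi, mibitesul), so the final letter is not what conditions the rule; the last vowel is.
"rulos" has last vowel 'o'. The stems whose last vowel is 'o' (somos → somosovi, dubefkof → dubefkofovi, ferzor → ferzorovi) add -ovi.
The other patterns: stems whose last vowel is 'e' add mi- … -ul around the stem; stems whose last vowel is 'a' or 'i' add the prefix go-.
So rulos → rulosovi.

rulosovi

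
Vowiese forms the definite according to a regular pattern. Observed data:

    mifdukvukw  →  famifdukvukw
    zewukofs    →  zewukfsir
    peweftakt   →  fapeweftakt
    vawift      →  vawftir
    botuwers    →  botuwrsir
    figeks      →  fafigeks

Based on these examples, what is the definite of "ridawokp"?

figeks and botuwers both end in -s yet inflect differently (fafigeks, botuwrsir), so the final letter is not what conditions the rule; the second-to-last letter is.
"ridawokp" has second-to-last letter 'k'. The stems whose second-to-last letter is 'k' (peweftakt → fapeweftakt, mifdukvukw → famifdukvukw, figeks → fafigeks) add the prefix fa-.
So ridawokp → faridawokp.

faridawokp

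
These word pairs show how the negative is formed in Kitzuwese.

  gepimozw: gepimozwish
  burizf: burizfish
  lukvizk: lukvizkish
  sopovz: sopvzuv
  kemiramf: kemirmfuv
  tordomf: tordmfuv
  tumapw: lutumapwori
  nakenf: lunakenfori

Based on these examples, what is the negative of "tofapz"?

"tofapz" has second-to-last letter 'p'. The one such stem in the data (tumapw → lutumapwori) adds lu- … -ori around the stem, so the same rule applies.
So tofapz → lutofapzori.

lutofapzori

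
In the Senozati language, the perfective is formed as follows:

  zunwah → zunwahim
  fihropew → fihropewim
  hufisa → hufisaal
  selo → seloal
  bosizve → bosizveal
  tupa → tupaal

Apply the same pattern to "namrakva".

namrakvaal

"namrakva" ends in a vowel. The stems ending in a vowel (hufisa → hufisaal, selo → seloal, bosizve → bosizveal) add -al.
The other pattern: stems ending in a consonant add -im.
So namrakva → namrakvaal.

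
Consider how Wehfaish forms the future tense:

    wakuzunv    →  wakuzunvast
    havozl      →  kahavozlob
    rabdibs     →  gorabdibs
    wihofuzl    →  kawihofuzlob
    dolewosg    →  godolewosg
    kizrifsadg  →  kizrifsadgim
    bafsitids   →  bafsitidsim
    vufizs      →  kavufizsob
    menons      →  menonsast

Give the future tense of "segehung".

segehungast

bafsitids and vufizs both end in -s yet inflect differently (bafsitidsim, kavufizsob), so the final letter is not what conditions the rule; the second-to-last letter is.
"segehung" has second-to-last letter 'n'. The stems whose second-to-last letter is 'n' (menons → menonsast, wakuzunv → wakuzunvast) add -ast.
The other patterns: stems whose second-to-last letter is 'd' add -im; stems whose second-to-last letter is 'z' add ka- … -ob around the stem; stems whose second-to-last letter is 'b' or 's' add the prefix go-.
So segehung → segehungast.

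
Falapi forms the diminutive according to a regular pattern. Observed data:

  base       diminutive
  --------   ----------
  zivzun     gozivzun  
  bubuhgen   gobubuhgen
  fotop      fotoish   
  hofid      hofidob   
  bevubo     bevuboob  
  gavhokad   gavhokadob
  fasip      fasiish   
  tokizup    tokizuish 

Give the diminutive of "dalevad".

dalevadob

tokizup and zivzun both have last vowel 'u' yet inflect differently (tokizuish, gozivzun), so the last vowel is not what conditions the rule; the final letter is.
"dalevad" ends in -d. The stems ending in -d (gavhokad → gavhokadob, hofid → hofidob) add -ob.
The other patterns: stems ending in -p drop the final letter and add -ish; stems ending in -n add the prefix go-.
So dalevad → dalevadob.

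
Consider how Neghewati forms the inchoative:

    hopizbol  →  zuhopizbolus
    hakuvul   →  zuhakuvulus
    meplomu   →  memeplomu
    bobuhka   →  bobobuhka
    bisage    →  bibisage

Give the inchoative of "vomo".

hakuvul and meplomu both have last vowel 'u' yet inflect differently (zuhakuvulus, memeplomu), so the last vowel is not what conditions the rule; whether the stem ends in a vowel or a consonant is.
"vomo" ends in a vowel. The stems ending in a vowel (meplomu → memeplomu, bobuhka → bobobuhka, bisage → bibisage) repeat the first consonant+vowel as a prefix.
The other pattern: stems ending in a consonant add zu- … -us around the stem.
So vomo → vovomo.

vovomo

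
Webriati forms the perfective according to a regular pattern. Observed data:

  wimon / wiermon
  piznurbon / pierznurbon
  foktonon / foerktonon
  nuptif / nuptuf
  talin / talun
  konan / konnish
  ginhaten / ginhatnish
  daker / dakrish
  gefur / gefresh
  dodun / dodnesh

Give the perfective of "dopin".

dopun

wimon and talin both end in -n yet inflect differently (wiermon, talun), so the final letter is not what conditions the rule; the last vowel is.
"dopin" has last vowel 'i'. The stems whose last vowel is 'i' (nuptif → nuptuf, talin → talun) change the last vowel to 'u'.
So dopin → dopun.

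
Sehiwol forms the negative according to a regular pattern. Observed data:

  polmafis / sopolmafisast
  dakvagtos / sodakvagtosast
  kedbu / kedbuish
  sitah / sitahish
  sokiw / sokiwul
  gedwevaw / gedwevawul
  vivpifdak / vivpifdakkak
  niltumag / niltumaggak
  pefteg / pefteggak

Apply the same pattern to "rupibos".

polmafis and sokiw both have last vowel 'i' yet inflect differently (sopolmafisast, sokiwul), so the last vowel is not what conditions the rule; the final letter is.
"rupibos" ends in -s. The stems ending in -s (polmafis → sopolmafisast, dakvagtos → sodakvagtosast) add so- … -ast around the stem.
So rupibos → sorupibosast.

sorupibosast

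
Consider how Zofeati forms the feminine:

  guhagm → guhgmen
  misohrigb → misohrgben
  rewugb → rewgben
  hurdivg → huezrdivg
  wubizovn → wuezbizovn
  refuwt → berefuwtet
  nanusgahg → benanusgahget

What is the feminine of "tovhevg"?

hurdivg and nanusgahg both end in -g yet inflect differently (huezrdivg, benanusgahget), so the final letter is not what conditions the rule; the second-to-last letter is.
"tovhevg" has second-to-last letter 'v'. The stems whose second-to-last letter is 'v' (hurdivg → huezrdivg, wubizovn → wuezbizovn) insert -ez- after the first vowel.
So tovhevg → toezvhevg.

toezvhevg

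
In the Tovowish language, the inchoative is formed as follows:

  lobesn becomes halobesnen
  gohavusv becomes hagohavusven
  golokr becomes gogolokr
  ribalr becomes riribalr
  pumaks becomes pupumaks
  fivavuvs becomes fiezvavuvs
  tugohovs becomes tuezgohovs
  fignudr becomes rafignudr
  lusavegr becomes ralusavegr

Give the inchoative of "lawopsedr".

ralawopsedr

pumaks and fivavuvs both end in -s yet inflect differently (pupumaks, fiezvavuvs), so the final letter is not what conditions the rule; the second-to-last letter is.
"lawopsedr" has second-to-last letter 'd'. The one such stem in the data (fignudr → rafignudr) adds the prefix ra-, so the same rule applies.
So lawopsedr → ralawopsedr.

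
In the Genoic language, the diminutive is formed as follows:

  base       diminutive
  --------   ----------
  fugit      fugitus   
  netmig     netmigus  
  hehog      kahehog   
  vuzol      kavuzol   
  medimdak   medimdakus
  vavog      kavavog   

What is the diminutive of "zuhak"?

hehog and netmig both end in -g yet inflect differently (kahehog, netmigus), so the final letter is not what conditions the rule; the last vowel is.
"zuhak" has last vowel 'a'. The one such stem in the data (medimdak → medimdakus) adds -us, so the same rule applies.
So zuhak → zuhakus.

zuhakus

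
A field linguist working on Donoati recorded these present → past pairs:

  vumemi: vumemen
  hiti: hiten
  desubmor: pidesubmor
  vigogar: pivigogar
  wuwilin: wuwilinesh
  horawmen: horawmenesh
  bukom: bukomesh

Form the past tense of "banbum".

banbumesh

"banbum" ends in -m. The one such stem in the data (bukom → bukomesh) adds -esh, so the same rule applies.
So banbum → banbumesh.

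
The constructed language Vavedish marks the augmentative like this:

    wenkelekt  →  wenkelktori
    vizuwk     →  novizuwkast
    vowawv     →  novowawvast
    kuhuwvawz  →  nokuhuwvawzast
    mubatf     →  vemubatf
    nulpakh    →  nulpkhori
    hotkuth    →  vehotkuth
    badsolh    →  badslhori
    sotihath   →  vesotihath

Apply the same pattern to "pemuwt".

"pemuwt" has second-to-last letter 'w'. The stems whose second-to-last letter is 'w' (vowawv → novowawvast, kuhuwvawz → nokuhuwvawzast, vizuwk → novizuwkast) add no- … -ast around the stem.
The other patterns: stems whose second-to-last letter is 't' add the prefix ve-; stems whose second-to-last letter is 'k' or 'l' delete the last vowel and add -ori.
So pemuwt → nopemuwtast.

nopemuwtast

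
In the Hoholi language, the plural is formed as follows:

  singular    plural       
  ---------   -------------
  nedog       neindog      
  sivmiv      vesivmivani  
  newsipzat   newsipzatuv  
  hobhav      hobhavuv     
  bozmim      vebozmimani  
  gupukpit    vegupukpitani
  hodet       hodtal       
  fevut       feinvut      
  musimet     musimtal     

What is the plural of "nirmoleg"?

hodet and fevut both end in -t yet inflect differently (hodtal, feinvut), so the final letter is not what conditions the rule; the last vowel is.
"nirmoleg" has last vowel 'e'. The stems whose last vowel is 'e' (hodet → hodtal, musimet → musimtal) delete the last vowel and add -al.
The other patterns: stems whose last vowel is 'o' or 'u' insert -in- after the first vowel; stems whose last vowel is 'i' add ve- … -ani around the stem; stems whose last vowel is 'a' add -uv.
So nirmoleg → nirmolgal.

nirmolgal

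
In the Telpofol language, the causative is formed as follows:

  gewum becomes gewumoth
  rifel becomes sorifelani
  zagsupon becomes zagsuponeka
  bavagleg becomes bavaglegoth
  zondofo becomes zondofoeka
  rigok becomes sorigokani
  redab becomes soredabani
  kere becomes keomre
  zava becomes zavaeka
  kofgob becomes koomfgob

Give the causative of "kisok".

redab and kofgob both end in -b yet inflect differently (soredabani, koomfgob), so the final letter is not what conditions the rule; the first letter is.
"kisok" begins with k-. The stems beginning with k- (kofgob → koomfgob, kere → keomre) insert -om- after the first vowel.
The other patterns: stems beginning with r- add so- … -ani around the stem; stems beginning with z- add -eka; stems beginning with b- or g- add -oth.
So kisok → kiomsok.

kiomsok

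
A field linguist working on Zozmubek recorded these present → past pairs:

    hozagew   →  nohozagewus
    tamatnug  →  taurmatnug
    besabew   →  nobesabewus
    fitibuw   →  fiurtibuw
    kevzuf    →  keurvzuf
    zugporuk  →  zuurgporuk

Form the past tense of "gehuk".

fitibuw and besabew both end in -w yet inflect differently (fiurtibuw, nobesabewus), so the final letter is not what conditions the rule; the last vowel is.
"gehuk" has last vowel 'u'. The stems whose last vowel is 'u' (tamatnug → taurmatnug, fitibuw → fiurtibuw, zugporuk → zuurgporuk) insert -ur- after the first vowel.
So gehuk → geurhuk.

geurhuk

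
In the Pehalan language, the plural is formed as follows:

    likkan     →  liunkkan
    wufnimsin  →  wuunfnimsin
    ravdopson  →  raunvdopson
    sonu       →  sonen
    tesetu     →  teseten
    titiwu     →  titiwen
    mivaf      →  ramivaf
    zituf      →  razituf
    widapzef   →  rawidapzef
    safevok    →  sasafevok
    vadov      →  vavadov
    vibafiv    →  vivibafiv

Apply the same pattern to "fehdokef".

likkan and mivaf both have last vowel 'a' yet inflect differently (liunkkan, ramivaf), so the last vowel is not what conditions the rule; the final letter is.
"fehdokef" ends in -f. The stems ending in -f (mivaf → ramivaf, zituf → razituf, widapzef → rawidapzef) add the prefix ra-.
So fehdokef → rafehdokef.

rafehdokef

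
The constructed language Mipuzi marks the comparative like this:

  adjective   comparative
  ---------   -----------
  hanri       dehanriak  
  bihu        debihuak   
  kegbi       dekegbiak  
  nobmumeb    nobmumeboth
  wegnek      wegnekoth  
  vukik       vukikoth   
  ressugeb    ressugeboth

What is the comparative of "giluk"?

gilukoth

hanri and vukik both have last vowel 'i' yet inflect differently (dehanriak, vukikoth), so the last vowel is not what conditions the rule; whether the stem ends in a vowel or a consonant is.
"giluk" ends in a consonant. The stems ending in a consonant (nobmumeb → nobmumeboth, wegnek → wegnekoth, vukik → vukikoth) add -oth.
The other pattern: stems ending in a vowel add de- … -ak around the stem.
So giluk → gilukoth.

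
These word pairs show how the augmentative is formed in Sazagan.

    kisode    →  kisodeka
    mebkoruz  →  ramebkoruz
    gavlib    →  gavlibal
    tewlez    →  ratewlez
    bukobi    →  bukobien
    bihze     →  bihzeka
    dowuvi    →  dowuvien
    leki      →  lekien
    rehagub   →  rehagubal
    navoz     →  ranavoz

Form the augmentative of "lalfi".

bihze and tewlez both have last vowel 'e' yet inflect differently (bihzeka, ratewlez), so the last vowel is not what conditions the rule; the final letter is.
"lalfi" ends in -i. The stems ending in -i (leki → lekien, bukobi → bukobien, dowuvi → dowuvien) add -en.
So lalfi → lalfien.

lalfien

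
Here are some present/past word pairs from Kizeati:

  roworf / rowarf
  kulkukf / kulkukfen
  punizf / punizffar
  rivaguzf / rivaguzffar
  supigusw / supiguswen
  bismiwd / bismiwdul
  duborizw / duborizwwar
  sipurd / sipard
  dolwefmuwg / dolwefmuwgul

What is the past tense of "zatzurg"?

sipurd and bismiwd both end in -d yet inflect differently (sipard, bismiwdul), so the final letter is not what conditions the rule; the second-to-last letter is.
"zatzurg" has second-to-last letter 'r'. The stems whose second-to-last letter is 'r' (sipurd → sipard, roworf → rowarf) change the last vowel to 'a'.
The other patterns: stems whose second-to-last letter is 'w' add -ul; stems whose second-to-last letter is 'z' double the final consonant and add -ar; stems whose second-to-last letter is 'k' or 's' add -en.
So zatzurg → zatzarg.

zatzarg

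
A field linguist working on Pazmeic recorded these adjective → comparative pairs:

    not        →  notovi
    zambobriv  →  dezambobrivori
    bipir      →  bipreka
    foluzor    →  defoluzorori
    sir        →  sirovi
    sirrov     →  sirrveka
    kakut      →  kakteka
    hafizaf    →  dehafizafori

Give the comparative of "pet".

"pet" has 1 vowel. The stems with 1 vowel (sir → sirovi, not → notovi) add -ovi.
So pet → petovi.

petovi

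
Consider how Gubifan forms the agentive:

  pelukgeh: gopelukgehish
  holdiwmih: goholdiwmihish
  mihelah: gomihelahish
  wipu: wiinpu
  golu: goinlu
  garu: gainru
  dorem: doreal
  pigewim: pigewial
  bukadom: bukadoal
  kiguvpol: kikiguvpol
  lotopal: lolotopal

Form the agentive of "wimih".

gowimihish

"wimih" ends in -h. The stems ending in -h (pelukgeh → gopelukgehish, holdiwmih → goholdiwmihish, mihelah → gomihelahish) add go- … -ish around the stem.
The other patterns: stems ending in -u insert -in- after the first vowel; stems ending in -m drop the final letter and add -al; stems ending in -l repeat the first consonant+vowel as a prefix.
So wimih → gowimihish.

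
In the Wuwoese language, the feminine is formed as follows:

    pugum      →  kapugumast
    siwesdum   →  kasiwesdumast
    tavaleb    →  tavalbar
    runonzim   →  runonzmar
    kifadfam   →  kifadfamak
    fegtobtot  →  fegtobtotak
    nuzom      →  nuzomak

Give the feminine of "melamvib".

pugum and runonzim both end in -m yet inflect differently (kapugumast, runonzmar), so the final letter is not what conditions the rule; the last vowel is.
"melamvib" has last vowel 'i'. The one such stem in the data (runonzim → runonzmar) deletes the last vowel and adds -ar (as does tavaleb), so the same rule applies.
So melamvib → melamvbar.

melamvbar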